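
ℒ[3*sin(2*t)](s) 6/(s^2 + 4)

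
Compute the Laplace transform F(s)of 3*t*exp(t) 3/(s - 1)^2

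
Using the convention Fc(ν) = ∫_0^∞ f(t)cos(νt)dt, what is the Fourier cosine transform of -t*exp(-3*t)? (ν^2 - 9)/(ν^2 + 9)^2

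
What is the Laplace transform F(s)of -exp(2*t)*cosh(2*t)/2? (2 - s)/(2*s*(s - 4))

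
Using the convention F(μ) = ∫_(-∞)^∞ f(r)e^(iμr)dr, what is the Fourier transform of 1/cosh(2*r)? pi/(2*cosh(pi*μ/4))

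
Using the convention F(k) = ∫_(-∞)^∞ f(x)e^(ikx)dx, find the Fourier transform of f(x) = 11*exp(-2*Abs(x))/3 44/(3*(k^2 + 4))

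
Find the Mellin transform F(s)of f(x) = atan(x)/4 -pi*sec(pi*s/2)/(8*s)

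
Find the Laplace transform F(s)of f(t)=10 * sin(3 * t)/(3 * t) 10 * atan(3/s)/3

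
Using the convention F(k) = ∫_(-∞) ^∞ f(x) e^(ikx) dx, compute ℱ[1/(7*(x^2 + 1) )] pi*exp(-Abs(k) ) /7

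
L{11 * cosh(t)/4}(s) 11 * s/(4 * (s^2 - 1))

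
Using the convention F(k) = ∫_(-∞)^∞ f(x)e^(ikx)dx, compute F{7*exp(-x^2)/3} 7*sqrt(pi)*exp(-k^2/4)/3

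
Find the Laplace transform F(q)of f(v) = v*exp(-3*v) (q + 3)^(-2)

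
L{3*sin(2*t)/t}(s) 3*atan(2/s)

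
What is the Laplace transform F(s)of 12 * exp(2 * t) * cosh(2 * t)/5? 12 * (s - 2)/(5 * s * (s - 4))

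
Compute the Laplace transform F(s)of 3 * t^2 6/s^3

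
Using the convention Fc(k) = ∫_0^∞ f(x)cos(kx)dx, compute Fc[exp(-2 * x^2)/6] sqrt(2) * sqrt(pi) * exp(-k^2/8)/24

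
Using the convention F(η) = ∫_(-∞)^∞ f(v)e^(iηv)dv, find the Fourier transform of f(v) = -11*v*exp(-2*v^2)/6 -11*sqrt(2)*I*sqrt(pi)*η*exp(-η^2/8)/48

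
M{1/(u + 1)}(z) pi*csc(pi*z)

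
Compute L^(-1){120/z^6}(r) r^5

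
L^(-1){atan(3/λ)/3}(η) sin(3 * η)/(3 * η)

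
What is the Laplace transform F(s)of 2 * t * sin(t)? 4 * s/(s^2 + 1)^2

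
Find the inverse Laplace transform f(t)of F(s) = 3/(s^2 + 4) 3*sin(2*t)/2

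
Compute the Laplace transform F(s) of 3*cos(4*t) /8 3*s/(8*(s^2 + 16) ) 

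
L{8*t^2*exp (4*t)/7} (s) 16/ (7*(s - 4)^3)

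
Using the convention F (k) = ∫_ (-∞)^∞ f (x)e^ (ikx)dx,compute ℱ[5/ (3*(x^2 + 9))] 5*pi*exp (-3*Abs (k))/9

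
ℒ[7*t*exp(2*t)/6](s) 7/(6*(s - 2)^2)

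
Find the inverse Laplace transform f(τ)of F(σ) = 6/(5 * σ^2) 6 * τ/5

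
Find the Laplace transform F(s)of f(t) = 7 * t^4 168/s^5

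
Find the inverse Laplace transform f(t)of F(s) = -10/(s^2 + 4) -5*sin(2*t)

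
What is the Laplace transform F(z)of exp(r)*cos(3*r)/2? (z - 1)/(2*((z - 1)^2 + 9))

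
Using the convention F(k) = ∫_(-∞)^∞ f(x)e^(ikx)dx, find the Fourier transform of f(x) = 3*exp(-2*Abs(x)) 12/(k^2 + 4)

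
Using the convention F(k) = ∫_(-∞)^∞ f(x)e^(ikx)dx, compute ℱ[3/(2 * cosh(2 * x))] 3 * pi/(4 * cosh(pi * k/4))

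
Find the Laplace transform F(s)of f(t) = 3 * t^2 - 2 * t 6/s^3 - 2/s^2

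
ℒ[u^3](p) 6/p^4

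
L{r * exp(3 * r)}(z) (z - 3)^(-2)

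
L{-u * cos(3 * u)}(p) (9 - p^2)/(p^2+9)^2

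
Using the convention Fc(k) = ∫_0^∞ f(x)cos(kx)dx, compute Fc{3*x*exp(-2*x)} 3*(4 - k^2)/(k^2 + 4)^2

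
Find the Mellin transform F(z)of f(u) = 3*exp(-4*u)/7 3*gamma(z)/(7*4^z)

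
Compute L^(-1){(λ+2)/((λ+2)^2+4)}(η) exp(-2 * η) * cos(2 * η)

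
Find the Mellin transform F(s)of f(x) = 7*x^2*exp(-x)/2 7*gamma(s + 2)/2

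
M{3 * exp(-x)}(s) 3 * gamma(s)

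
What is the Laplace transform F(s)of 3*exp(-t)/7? 3/(7*(s + 1))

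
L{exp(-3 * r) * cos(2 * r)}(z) (z + 3)/((z + 3)^2 + 4)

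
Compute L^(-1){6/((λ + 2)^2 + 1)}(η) 6*exp(-2*η)*sin(η)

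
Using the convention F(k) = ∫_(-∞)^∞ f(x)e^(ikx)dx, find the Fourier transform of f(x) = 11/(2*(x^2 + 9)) 11*pi*exp(-3*Abs(k))/6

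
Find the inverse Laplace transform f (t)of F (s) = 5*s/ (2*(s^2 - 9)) 5*cosh (3*t)/2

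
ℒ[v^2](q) 2/q^3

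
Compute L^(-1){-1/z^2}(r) -r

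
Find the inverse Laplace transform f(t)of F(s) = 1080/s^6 9*t^5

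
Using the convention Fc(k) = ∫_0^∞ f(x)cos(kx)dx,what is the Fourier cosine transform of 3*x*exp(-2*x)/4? 3*(4 - k^2)/(4*(k^2 + 4)^2)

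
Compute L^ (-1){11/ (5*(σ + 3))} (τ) 11*exp (-3*τ)/5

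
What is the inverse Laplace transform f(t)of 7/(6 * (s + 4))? 7 * exp(-4 * t)/6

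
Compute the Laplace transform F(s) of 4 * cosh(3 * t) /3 4 * s/(3 * (s^2-9) ) 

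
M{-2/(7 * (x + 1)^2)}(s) 2 * pi * (s - 1)/(7 * sin(pi * s))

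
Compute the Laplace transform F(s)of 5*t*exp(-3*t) 5/(s + 3)^2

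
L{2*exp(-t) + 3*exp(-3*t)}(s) 3/(s + 3) + 2/(s + 1)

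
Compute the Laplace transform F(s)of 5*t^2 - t 10/s^3 - 1/s^2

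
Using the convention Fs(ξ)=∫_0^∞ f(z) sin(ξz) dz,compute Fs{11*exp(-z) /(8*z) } 11*atan(ξ) /8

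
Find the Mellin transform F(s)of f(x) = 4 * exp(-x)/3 4 * gamma(s)/3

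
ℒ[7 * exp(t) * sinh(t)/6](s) 7/(6 * s * (s - 2))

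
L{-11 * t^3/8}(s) -33/(4 * s^4)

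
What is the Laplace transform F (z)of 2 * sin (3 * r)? 6/ (z^2 + 9)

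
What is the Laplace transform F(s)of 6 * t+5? 6/s^2+5/s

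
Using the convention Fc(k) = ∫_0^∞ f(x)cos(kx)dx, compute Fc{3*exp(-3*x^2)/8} sqrt(3)*sqrt(pi)*exp(-k^2/12)/16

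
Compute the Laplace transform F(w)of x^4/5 24/(5*w^5)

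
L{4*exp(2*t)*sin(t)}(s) 4/((s - 2)^2 + 1)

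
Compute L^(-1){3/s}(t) 3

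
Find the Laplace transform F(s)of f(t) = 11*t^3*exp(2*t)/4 33/(2*(s - 2)^4)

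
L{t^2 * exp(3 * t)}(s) 2/(s - 3)^3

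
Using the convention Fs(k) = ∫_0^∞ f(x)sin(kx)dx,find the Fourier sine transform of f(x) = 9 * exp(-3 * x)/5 9 * k/(5 * (k^2 + 9))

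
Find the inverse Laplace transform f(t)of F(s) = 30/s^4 5 * t^3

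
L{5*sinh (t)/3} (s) 5/ (3*(s^2 - 1))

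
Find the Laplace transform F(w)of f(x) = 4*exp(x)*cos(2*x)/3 4*(w - 1)/(3*((w - 1)^2 + 4))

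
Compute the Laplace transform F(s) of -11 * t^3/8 -33/(4 * s^4) 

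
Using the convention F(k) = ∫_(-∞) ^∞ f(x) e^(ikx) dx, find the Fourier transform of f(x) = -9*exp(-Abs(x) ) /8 -9/(4*k^2+4) 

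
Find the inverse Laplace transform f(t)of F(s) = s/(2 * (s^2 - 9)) cosh(3 * t)/2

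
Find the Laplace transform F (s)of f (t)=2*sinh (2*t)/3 4/ (3*(s^2 - 4))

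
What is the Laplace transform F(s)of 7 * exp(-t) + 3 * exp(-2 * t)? 7/(s + 1) + 3/(s + 2)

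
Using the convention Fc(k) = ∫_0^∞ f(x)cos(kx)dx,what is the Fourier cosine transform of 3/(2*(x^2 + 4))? 3*pi*exp(-2*k)/8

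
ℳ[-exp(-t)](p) -gamma(p)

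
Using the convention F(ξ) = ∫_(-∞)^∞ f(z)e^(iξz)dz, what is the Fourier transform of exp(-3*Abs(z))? 6/(ξ^2 + 9)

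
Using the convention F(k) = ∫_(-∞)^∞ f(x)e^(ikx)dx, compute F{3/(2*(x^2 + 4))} 3*pi*exp(-2*Abs(k))/4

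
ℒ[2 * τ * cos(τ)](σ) 2 * (σ^2 - 1)/(σ^2 + 1)^2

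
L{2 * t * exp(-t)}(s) 2/(s + 1)^2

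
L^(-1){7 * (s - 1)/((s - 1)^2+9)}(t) 7 * exp(t) * cos(3 * t)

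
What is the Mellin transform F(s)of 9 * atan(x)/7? -9 * pi * sec(pi * s/2)/(14 * s)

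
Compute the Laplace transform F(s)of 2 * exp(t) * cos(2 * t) 2 * (s - 1)/((s - 1)^2 + 4)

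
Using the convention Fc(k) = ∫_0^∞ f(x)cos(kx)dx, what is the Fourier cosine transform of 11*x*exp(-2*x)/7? 11*(4 - k^2)/(7*(k^2 + 4)^2)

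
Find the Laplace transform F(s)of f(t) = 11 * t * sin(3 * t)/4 33 * s/(2 * (s^2+9)^2)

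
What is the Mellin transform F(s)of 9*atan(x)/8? -9*pi*sec(pi*s/2)/(16*s)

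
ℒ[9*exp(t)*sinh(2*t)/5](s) 18/(5*((s - 1)^2 - 4))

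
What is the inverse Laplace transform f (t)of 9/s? 9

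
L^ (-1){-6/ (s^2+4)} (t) -3*sin (2*t)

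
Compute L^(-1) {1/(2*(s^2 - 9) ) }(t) sinh(3*t) /6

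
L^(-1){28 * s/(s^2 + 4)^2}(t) 7 * t * sin(2 * t)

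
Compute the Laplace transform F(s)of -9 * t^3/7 -54/(7 * s^4)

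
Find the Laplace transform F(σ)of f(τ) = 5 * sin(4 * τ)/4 5/(σ^2 + 16)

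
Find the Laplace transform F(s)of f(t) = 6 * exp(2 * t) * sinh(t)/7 6/(7 * ((s - 2)^2-1))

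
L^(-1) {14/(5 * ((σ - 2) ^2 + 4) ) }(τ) 7 * exp(2 * τ) * sin(2 * τ) /5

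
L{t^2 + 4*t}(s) 4/s^2 + 2/s^3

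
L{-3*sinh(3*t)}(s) -9/(s^2 - 9)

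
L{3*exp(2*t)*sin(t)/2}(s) 3/(2*((s - 2)^2 + 1))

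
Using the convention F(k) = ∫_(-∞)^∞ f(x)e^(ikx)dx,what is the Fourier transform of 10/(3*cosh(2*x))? 5*pi/(3*cosh(pi*k/4))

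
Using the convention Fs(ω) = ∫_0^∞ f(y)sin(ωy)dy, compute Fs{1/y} pi/2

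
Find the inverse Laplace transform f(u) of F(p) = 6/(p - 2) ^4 u^3*exp(2*u) 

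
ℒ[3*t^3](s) 18/s^4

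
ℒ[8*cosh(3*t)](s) 8*s/(s^2 - 9)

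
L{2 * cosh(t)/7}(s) 2 * s/(7 * (s^2 - 1))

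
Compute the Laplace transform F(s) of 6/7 6/(7 * s) 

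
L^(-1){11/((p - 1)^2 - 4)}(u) 11*exp(u)*sinh(2*u)/2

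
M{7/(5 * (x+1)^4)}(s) 7 * gamma(s) * gamma(4 - s)/30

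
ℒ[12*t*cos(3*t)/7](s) 12*(s^2 - 9)/(7*(s^2 + 9)^2)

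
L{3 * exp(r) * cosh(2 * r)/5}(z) 3 * (z - 1)/(5 * ((z - 1)^2 - 4))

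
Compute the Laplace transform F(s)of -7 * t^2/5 -14/(5 * s^3)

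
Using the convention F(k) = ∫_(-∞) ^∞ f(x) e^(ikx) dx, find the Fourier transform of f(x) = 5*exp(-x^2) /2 5*sqrt(pi)*exp(-k^2/4) /2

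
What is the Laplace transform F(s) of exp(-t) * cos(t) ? (s + 1) /((s + 1) ^2 + 1) 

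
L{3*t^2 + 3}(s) 3/s + 6/s^3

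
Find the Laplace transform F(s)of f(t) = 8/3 8/(3 * s)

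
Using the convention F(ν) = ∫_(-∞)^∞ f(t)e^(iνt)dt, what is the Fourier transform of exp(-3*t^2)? sqrt(3)*sqrt(pi)*exp(-ν^2/12)/3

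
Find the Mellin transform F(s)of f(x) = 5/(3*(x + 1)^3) 5*pi*(s - 2)*(s - 1)/(6*sin(pi*s))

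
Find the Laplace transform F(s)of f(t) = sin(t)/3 1/(3*(s^2 + 1))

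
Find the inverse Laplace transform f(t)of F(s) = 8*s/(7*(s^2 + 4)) 8*cos(2*t)/7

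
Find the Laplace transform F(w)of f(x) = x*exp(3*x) (w - 3)^(-2)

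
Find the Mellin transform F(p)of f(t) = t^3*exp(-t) gamma(p + 3)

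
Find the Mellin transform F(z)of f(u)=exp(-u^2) gamma(z/2)/2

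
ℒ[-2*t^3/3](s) -4/s^4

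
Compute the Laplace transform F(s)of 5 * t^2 10/s^3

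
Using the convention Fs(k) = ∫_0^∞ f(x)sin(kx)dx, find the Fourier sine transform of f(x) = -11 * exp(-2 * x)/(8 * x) -11 * atan(k/2)/8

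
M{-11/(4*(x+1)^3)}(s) -11*pi*(s - 2)*(s - 1)/(8*sin(pi*s))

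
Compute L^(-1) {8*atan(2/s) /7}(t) 8*sin(2*t) /(7*t) 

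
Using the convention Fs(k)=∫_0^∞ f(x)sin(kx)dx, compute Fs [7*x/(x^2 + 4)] 7*pi*exp(-2*k)/2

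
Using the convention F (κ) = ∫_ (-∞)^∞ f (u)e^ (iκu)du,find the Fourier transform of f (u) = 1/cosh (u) pi/cosh (pi * κ/2)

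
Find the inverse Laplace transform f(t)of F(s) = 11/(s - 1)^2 11*t*exp(t)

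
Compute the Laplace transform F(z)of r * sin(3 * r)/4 3 * z/(2 * (z^2 + 9)^2)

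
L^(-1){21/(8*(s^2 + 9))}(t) 7*sin(3*t)/8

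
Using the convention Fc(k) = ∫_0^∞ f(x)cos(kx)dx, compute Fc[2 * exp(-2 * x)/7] 4/(7 * (k^2 + 4))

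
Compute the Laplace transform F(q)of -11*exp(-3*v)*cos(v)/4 11*(-q - 3)/(4*((q + 3)^2 + 1))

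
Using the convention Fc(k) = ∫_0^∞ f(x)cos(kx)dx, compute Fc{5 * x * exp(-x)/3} 5 * (1 - k^2)/(3 * (k^2 + 1)^2)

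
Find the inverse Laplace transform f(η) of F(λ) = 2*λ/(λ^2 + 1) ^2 η*sin(η) 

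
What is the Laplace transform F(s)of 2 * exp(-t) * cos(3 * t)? 2 * (s + 1)/((s + 1)^2 + 9)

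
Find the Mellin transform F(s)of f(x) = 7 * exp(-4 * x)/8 7 * gamma(s)/(8 * 2^(2 * s))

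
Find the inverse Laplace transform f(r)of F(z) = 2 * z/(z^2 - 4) 2 * cosh(2 * r)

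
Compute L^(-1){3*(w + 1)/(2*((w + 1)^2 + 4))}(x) 3*exp(-x)*cos(2*x)/2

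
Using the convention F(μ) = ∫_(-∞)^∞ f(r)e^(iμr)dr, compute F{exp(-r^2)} sqrt(pi) * exp(-μ^2/4)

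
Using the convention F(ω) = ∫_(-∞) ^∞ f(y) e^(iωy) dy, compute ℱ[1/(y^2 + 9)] pi * exp(-3 * Abs(ω) ) /3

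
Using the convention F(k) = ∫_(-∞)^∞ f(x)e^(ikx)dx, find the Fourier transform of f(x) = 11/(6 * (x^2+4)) 11 * pi * exp(-2 * Abs(k))/12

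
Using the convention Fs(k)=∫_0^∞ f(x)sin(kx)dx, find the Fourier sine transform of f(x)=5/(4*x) 5*pi/8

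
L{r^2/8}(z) 1/(4*z^3) 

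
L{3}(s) 3/s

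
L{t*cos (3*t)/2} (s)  (s^2 - 9)/ (2*(s^2 + 9)^2)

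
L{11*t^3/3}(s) 22/s^4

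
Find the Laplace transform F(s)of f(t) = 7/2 7/(2 * s)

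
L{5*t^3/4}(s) 15/(2*s^4)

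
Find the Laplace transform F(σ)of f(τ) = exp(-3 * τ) 1/(σ + 3)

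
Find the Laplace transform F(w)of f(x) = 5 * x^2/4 5/(2 * w^3)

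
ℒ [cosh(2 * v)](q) q/(q^2 - 4)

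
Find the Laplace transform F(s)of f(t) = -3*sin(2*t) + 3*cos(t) 3*s/(s^2 + 1) - 6/(s^2 + 4)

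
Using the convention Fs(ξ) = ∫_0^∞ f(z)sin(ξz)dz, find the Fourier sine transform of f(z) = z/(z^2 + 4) pi * exp(-2 * ξ)/2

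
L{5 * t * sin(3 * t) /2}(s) 15 * s/(s^2 + 9) ^2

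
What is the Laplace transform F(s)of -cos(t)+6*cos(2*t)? 6*s/(s^2+4)- s/(s^2+1)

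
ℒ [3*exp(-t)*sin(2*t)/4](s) 3/(2*((s + 1)^2 + 4))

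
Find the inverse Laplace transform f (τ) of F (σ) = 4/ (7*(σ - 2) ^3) 2*τ^2*exp (2*τ) /7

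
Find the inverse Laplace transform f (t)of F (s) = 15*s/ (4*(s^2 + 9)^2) 5*t*sin (3*t)/8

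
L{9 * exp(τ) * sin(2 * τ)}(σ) 18/((σ - 1)^2 + 4)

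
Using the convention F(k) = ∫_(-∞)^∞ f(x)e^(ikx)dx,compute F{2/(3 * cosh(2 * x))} pi/(3 * cosh(pi * k/4))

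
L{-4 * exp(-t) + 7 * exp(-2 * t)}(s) 7/(s + 2) - 4/(s + 1)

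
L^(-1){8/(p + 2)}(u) 8*exp(-2*u)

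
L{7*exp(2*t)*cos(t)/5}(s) 7*(s - 2)/(5*((s - 2)^2+1))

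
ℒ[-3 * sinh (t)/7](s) -3/ (7 * s^2 - 7)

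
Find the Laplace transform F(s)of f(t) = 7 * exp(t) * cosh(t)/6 7 * (s - 1)/(6 * s * (s - 2))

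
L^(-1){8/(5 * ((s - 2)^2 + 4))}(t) 4 * exp(2 * t) * sin(2 * t)/5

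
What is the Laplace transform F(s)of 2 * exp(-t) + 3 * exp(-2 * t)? 3/(s + 2) + 2/(s + 1)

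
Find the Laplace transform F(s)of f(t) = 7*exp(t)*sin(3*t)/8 21/(8*((s - 1)^2 + 9))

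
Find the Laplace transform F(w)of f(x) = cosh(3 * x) w/(w^2 - 9)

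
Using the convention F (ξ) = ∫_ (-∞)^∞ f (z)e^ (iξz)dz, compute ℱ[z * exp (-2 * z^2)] sqrt (2) * I * sqrt (pi) * ξ * exp (-ξ^2/8)/8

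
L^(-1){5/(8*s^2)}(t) 5*t/8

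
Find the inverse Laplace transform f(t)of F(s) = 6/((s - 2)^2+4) 3 * exp(2 * t) * sin(2 * t)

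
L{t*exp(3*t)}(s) (s - 3)^(-2)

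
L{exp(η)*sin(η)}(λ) 1/((λ - 1)^2 + 1)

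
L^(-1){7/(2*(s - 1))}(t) 7*exp(t)/2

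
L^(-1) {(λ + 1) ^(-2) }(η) η*exp(-η) 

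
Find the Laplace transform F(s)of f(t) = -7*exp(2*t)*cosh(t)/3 7*(2 - s)/(3*((s - 2)^2 - 1))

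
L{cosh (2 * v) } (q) q/ (q^2 - 4) 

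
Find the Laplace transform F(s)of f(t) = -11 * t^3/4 -33/(2 * s^4)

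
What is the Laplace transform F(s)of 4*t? 4/s^2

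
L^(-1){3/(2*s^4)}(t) t^3/4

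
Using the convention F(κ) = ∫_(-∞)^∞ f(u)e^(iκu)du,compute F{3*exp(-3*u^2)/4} sqrt(3)*sqrt(pi)*exp(-κ^2/12)/4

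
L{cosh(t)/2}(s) s/(2*(s^2 - 1))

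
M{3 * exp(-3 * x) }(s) 3^(1 - s) * gamma(s) 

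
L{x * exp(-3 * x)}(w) (w + 3)^(-2)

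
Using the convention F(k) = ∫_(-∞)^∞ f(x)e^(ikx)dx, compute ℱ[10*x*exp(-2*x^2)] 5*sqrt(2)*I*sqrt(pi)*k*exp(-k^2/8)/4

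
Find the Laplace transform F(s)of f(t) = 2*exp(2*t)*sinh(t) 2/((s - 2)^2 - 1)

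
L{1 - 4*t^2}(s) 1/s - 8/s^3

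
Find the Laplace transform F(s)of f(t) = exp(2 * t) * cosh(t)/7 (s - 2)/(7 * ((s - 2)^2 - 1))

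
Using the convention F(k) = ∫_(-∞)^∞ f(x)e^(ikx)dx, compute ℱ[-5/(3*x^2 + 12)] -5*pi*exp(-2*Abs(k))/6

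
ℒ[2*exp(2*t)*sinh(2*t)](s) 4/(s*(s - 4))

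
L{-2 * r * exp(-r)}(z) -2/(z + 1)^2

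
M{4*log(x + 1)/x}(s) -4*pi*csc(pi*s)/(s - 1)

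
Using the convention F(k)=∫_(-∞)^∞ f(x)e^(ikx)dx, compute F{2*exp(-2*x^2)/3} sqrt(2)*sqrt(pi)*exp(-k^2/8)/3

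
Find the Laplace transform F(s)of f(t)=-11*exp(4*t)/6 -11/(6*s - 24)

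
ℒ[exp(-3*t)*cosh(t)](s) (s+3)/((s+3)^2-1)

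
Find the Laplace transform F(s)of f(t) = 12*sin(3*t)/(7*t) 12*atan(3/s)/7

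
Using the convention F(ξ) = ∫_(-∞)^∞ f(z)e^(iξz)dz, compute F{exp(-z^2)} sqrt(pi) * exp(-ξ^2/4)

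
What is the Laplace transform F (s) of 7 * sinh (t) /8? 7/ (8 * (s^2 - 1) ) 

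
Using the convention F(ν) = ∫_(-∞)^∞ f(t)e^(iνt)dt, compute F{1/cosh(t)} pi/cosh(pi * ν/2)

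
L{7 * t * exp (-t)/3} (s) 7/ (3 * (s + 1)^2)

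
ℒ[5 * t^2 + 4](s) 4/s + 10/s^3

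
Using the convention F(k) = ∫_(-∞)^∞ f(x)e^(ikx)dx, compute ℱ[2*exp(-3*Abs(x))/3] 4/(k^2 + 9)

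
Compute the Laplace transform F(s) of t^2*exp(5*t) 2/(s - 5) ^3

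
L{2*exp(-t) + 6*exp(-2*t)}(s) 6/(s + 2) + 2/(s + 1)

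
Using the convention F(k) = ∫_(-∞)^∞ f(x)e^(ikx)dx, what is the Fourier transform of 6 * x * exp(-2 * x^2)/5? 3 * sqrt(2) * I * sqrt(pi) * k * exp(-k^2/8)/20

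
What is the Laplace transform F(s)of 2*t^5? 240/s^6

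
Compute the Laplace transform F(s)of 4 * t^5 480/s^6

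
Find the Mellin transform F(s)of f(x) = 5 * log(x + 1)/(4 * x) -5 * pi * csc(pi * s)/(4 * s - 4)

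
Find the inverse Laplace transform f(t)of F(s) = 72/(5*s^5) 3*t^4/5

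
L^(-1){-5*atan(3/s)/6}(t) -5*sin(3*t)/(6*t)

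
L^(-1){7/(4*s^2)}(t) 7*t/4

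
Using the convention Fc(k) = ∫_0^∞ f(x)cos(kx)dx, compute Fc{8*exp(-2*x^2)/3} 2*sqrt(2)*sqrt(pi)*exp(-k^2/8)/3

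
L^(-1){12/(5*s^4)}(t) 2*t^3/5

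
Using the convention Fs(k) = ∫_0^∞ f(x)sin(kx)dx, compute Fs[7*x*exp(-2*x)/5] 28*k/(5*(k^2+4)^2)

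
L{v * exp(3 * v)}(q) (q - 3)^(-2)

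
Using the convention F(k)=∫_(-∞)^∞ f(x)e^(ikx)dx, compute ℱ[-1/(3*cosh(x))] -pi/(3*cosh(pi*k/2))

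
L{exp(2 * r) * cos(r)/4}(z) (z - 2)/(4 * ((z - 2)^2+1))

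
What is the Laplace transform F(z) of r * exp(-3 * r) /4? 1/(4 * (z + 3) ^2) 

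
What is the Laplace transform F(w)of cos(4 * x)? w/(w^2+16)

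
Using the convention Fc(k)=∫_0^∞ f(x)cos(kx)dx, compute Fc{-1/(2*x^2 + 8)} -pi*exp(-2*k)/8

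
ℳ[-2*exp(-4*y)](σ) -2^(1 - 2*σ)*gamma(σ)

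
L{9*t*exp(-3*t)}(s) 9/(s + 3)^2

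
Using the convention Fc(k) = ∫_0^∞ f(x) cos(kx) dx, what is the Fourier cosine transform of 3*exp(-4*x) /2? 6/(k^2 + 16) 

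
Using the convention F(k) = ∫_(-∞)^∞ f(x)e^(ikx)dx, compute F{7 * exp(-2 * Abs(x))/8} 7/(2 * (k^2 + 4))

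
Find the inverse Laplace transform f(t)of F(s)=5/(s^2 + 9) 5*sin(3*t)/3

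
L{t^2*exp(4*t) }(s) 2/(s - 4) ^3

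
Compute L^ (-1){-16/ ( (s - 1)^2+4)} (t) -8*exp (t)*sin (2*t)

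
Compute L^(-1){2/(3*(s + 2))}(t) 2*exp(-2*t)/3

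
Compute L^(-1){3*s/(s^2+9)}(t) 3*cos(3*t)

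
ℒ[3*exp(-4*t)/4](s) 3/(4*(s + 4))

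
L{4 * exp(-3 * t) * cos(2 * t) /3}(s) 4 * (s + 3) /(3 * ((s + 3) ^2 + 4) ) 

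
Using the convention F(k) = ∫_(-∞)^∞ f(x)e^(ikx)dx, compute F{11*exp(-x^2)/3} 11*sqrt(pi)*exp(-k^2/4)/3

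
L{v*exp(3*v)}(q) (q - 3)^(-2)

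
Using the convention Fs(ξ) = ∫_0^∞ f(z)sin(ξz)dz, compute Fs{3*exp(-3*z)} 3*ξ/(ξ^2 + 9)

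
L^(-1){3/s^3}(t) 3*t^2/2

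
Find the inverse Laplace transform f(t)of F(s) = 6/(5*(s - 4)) 6*exp(4*t)/5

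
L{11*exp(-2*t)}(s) 11/(s+2)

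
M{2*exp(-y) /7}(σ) 2*gamma(σ) /7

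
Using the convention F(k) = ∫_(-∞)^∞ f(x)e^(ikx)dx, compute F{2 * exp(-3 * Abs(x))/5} 12/(5 * (k^2 + 9))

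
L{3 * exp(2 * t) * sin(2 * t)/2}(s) 3/((s - 2)^2+4)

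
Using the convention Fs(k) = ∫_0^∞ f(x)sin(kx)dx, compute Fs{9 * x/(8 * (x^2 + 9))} 9 * pi * exp(-3 * k)/16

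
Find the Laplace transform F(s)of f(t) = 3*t 3/s^2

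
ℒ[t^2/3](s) 2/(3*s^3)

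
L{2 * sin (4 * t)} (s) 8/ (s^2 + 16)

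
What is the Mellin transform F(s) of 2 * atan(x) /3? -pi * sec(pi * s/2) /(3 * s) 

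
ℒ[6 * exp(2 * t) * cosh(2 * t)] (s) 6 * (s - 2)/(s * (s - 4))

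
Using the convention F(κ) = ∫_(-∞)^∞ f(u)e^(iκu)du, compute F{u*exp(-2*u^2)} sqrt(2)*I*sqrt(pi)*κ*exp(-κ^2/8)/8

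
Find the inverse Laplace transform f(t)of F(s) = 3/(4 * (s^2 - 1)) 3 * sinh(t)/4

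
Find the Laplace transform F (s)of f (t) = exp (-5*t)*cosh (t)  (s + 5)/ ( (s + 5)^2 - 1)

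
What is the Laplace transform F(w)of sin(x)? 1/(w^2 + 1)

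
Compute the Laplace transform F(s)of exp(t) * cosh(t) (s - 1)/(s * (s - 2))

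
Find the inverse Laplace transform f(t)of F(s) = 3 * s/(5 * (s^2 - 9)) 3 * cosh(3 * t)/5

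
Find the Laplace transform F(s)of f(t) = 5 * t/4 5/(4 * s^2)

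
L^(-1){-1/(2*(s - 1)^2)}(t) -t*exp(t)/2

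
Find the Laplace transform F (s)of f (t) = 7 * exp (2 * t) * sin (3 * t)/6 7/ (2 * ( (s - 2)^2 + 9))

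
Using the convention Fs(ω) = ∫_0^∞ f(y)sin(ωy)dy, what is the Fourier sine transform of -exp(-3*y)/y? -atan(ω/3)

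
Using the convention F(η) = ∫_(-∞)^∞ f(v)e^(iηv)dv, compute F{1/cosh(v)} pi/cosh(pi * η/2)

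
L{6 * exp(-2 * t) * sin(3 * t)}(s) 18/((s + 2)^2 + 9)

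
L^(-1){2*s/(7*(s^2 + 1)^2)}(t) t*sin(t)/7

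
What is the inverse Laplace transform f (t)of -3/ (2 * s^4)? -t^3/4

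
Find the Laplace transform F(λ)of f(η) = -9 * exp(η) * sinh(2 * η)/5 -18/(5 * (λ - 1)^2-20)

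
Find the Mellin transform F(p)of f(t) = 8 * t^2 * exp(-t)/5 8 * gamma(p + 2)/5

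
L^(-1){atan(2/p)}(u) sin(2*u)/u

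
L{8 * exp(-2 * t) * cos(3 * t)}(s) 8 * (s + 2)/((s + 2)^2 + 9)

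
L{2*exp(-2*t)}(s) 2/(s + 2)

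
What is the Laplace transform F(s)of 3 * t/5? 3/(5 * s^2)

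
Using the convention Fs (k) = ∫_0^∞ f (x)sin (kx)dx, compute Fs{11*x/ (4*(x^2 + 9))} 11*pi*exp (-3*k)/8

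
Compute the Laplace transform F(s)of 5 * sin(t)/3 5/(3 * (s^2 + 1))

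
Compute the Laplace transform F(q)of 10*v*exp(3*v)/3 10/(3*(q - 3)^2)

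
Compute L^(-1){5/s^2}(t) 5*t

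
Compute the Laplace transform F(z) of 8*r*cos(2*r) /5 8*(z^2 - 4) /(5*(z^2 + 4) ^2) 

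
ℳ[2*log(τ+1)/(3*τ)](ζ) -2*pi*csc(pi*ζ)/(3*ζ - 3)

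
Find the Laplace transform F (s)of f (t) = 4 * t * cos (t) 4 * (s^2 - 1)/ (s^2 + 1)^2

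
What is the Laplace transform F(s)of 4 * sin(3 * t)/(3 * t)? 4 * atan(3/s)/3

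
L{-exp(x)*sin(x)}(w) -1/((w - 1)^2 + 1)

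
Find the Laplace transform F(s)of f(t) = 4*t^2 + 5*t 8/s^3 + 5/s^2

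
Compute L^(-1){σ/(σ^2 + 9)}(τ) cos(3*τ)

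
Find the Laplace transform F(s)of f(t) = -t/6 -1/(6*s^2)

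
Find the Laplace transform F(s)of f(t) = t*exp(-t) (s + 1)^(-2)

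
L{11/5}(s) 11/(5 * s)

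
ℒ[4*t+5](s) 4/s^2+5/s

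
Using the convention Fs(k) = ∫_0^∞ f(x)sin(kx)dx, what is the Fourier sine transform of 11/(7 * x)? 11 * pi/14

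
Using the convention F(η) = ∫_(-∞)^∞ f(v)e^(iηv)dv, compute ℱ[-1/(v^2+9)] -pi*exp(-3*Abs(η))/3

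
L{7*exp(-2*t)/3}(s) 7/(3*(s+2))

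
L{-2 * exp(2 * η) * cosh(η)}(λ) 2 * (2 - λ)/((λ - 2)^2 - 1)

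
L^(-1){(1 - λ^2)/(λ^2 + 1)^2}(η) -η*cos(η)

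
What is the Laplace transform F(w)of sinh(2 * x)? 2/(w^2 - 4)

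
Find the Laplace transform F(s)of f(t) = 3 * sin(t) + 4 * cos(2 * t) 3/(s^2 + 1) + 4 * s/(s^2 + 4)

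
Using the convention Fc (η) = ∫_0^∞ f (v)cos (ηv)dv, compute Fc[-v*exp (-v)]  (η^2-1)/ (η^2+1)^2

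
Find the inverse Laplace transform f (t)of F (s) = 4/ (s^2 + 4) 2*sin (2*t)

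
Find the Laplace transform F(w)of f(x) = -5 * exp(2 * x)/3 -5/(3 * w - 6)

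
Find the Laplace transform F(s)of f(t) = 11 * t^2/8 11/(4 * s^3)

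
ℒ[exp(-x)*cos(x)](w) (w + 1)/((w + 1)^2 + 1)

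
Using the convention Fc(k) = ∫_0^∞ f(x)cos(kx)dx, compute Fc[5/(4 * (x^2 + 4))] 5 * pi * exp(-2 * k)/16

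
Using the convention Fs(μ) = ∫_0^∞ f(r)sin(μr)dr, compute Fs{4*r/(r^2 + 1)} 2*pi*exp(-μ)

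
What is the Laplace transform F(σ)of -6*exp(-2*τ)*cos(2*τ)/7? 6*(-σ - 2)/(7*((σ + 2)^2 + 4))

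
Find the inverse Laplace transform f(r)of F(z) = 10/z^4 5 * r^3/3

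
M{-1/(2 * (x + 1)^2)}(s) pi * (s - 1)/(2 * sin(pi * s))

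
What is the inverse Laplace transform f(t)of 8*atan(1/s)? 8*sin(t)/t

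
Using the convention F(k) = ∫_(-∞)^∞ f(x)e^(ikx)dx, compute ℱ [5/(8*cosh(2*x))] 5*pi/(16*cosh(pi*k/4))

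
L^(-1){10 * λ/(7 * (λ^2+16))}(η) 10 * cos(4 * η)/7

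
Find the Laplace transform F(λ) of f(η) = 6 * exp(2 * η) 6/(λ - 2) 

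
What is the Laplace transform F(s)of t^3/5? 6/(5 * s^4)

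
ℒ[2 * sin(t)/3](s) 2/(3 * (s^2 + 1))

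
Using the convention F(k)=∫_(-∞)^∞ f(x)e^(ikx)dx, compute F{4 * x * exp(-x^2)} 2 * I * sqrt(pi) * k * exp(-k^2/4)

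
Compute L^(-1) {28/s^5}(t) 7*t^4/6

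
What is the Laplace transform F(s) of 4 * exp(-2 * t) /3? 4/(3 * (s + 2) ) 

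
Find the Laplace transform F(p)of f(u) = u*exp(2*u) (p - 2)^(-2)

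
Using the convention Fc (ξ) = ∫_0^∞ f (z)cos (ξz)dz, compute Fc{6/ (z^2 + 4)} 3*pi*exp (-2*ξ)/2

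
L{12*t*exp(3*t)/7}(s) 12/(7*(s - 3)^2)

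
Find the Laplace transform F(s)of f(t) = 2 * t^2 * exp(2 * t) 4/(s - 2)^3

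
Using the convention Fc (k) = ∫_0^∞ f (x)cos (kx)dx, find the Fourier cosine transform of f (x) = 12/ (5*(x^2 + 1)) 6*pi*exp (-k)/5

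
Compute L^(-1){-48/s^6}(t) -2*t^5/5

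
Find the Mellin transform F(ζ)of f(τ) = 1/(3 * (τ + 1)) pi * csc(pi * ζ)/3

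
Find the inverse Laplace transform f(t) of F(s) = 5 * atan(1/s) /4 5 * sin(t) /(4 * t) 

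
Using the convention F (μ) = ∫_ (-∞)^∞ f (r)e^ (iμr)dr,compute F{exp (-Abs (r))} 2/ (μ^2 + 1)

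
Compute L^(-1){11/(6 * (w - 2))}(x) 11 * exp(2 * x)/6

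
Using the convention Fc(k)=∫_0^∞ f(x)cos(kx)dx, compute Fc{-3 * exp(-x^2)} -3 * sqrt(pi) * exp(-k^2/4)/2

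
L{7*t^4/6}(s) 28/s^5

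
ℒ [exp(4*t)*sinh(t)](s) 1/((s - 4)^2 - 1)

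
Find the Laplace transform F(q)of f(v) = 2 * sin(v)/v 2 * atan(1/q)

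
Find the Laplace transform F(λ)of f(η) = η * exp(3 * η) (λ - 3)^(-2)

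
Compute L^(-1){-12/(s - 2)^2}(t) -12*t*exp(2*t)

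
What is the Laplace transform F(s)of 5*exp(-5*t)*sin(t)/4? 5/(4*((s + 5)^2 + 1))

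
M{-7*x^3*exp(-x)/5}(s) -7*gamma(s+3)/5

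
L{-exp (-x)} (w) -1/ (w + 1)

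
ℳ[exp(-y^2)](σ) gamma(σ/2)/2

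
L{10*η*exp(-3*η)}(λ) 10/(λ + 3)^2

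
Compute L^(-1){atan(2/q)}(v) sin(2*v)/v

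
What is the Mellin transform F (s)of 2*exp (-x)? 2*gamma (s)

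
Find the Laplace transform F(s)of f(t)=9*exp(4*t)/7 9/(7*(s - 4))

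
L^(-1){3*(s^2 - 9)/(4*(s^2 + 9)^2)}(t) 3*t*cos(3*t)/4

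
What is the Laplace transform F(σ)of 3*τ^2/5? 6/(5*σ^3)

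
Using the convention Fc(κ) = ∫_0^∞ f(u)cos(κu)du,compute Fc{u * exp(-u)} (1 - κ^2)/(κ^2+1)^2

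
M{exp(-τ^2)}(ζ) gamma(ζ/2)/2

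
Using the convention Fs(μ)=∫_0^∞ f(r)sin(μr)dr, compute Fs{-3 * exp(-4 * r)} -3 * μ/(μ^2 + 16)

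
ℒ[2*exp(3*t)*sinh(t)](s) 2/((s - 3)^2 - 1)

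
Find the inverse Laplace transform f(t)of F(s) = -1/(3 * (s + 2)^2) -t * exp(-2 * t)/3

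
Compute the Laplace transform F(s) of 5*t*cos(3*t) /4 5*(s^2 - 9) /(4*(s^2 + 9) ^2) 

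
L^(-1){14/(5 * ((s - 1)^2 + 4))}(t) 7 * exp(t) * sin(2 * t)/5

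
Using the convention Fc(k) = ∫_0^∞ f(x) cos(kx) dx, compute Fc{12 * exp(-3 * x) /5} 36/(5 * (k^2 + 9) ) 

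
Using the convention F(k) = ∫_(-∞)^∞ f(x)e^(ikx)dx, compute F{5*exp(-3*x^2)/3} 5*sqrt(3)*sqrt(pi)*exp(-k^2/12)/9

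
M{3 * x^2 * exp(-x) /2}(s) 3 * gamma(s+2) /2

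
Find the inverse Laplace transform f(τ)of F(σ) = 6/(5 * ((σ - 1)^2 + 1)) 6 * exp(τ) * sin(τ)/5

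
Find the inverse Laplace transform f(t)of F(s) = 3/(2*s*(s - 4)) 3*exp(2*t)*sinh(2*t)/4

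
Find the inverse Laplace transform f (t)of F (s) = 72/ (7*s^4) 12*t^3/7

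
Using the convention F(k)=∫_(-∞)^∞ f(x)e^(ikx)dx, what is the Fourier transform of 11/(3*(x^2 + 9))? 11*pi*exp(-3*Abs(k))/9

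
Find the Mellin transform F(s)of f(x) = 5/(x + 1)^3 5 * pi * (s - 2) * (s - 1)/(2 * sin(pi * s))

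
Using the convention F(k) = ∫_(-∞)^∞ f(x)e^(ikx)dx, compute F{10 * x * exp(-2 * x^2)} 5 * sqrt(2) * I * sqrt(pi) * k * exp(-k^2/8)/4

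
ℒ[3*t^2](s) 6/s^3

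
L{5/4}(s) 5/(4 * s)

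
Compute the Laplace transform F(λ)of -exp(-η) -1/(λ+1)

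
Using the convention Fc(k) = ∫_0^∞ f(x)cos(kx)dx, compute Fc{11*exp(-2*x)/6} 11/(3*(k^2 + 4))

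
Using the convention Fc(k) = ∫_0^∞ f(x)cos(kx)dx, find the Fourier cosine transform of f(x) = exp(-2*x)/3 2/(3*(k^2 + 4))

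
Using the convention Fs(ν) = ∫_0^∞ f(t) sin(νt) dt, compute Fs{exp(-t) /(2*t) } atan(ν) /2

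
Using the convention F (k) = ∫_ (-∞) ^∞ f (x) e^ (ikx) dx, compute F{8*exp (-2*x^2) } 4*sqrt (2)*sqrt (pi)*exp (-k^2/8) 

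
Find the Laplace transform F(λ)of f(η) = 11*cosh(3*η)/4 11*λ/(4*(λ^2 - 9))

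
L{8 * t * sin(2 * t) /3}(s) 32 * s/(3 * (s^2 + 4) ^2) 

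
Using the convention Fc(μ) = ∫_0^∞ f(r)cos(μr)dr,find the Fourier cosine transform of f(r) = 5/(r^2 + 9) 5*pi*exp(-3*μ)/6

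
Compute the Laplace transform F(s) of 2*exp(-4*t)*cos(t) 2*(s+4) /((s+4) ^2+1) 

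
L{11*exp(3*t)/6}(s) 11/(6*(s - 3))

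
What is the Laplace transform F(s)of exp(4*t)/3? 1/(3*(s - 4))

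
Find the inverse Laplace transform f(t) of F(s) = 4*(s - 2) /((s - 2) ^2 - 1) 4*exp(2*t)*cosh(t) 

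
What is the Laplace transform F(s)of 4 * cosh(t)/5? 4 * s/(5 * (s^2 - 1))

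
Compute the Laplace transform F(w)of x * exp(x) (w - 1)^(-2)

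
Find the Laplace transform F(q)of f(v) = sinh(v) 1/(q^2 - 1)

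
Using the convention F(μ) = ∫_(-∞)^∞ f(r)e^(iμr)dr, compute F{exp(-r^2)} sqrt(pi)*exp(-μ^2/4)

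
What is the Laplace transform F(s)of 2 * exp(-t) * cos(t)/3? 2 * (s+1)/(3 * ((s+1)^2+1))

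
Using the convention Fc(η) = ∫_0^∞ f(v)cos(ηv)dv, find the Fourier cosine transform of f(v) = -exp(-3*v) -3/(η^2 + 9)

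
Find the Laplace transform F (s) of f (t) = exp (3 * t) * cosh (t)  (s - 3) / ( (s - 3) ^2 - 1) 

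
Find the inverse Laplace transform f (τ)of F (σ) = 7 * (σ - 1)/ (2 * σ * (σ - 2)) 7 * exp (τ) * cosh (τ)/2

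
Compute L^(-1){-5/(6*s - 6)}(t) -5*exp(t)/6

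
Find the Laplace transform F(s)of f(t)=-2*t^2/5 -4/(5*s^3)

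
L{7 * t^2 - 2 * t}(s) 14/s^3 - 2/s^2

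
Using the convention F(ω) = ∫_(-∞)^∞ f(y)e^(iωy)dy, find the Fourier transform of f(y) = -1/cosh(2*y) -pi/(2*cosh(pi*ω/4))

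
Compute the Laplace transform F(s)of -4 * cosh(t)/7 -4 * s/(7 * s^2 - 7)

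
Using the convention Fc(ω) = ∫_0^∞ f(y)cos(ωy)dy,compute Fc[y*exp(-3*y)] (9 - ω^2)/(ω^2 + 9)^2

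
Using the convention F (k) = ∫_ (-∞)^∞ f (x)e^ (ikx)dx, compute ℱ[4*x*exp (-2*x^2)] sqrt (2)*I*sqrt (pi)*k*exp (-k^2/8)/2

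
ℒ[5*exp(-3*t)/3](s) 5/(3*(s + 3))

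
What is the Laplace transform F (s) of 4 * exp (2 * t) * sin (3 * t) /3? 4/ ( (s - 2) ^2 + 9) 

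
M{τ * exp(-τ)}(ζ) gamma(ζ+1)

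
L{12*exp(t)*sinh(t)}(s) 12/(s*(s - 2))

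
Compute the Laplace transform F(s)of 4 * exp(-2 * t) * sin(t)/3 4/(3 * ((s + 2)^2 + 1))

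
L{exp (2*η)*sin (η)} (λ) 1/ ( (λ - 2)^2 + 1)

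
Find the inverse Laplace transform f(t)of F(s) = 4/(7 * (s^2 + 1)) 4 * sin(t)/7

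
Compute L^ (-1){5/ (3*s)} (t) 5/3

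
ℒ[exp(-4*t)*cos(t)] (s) (s + 4)/((s + 4)^2 + 1)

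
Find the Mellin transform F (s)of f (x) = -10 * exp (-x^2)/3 -5 * gamma (s/2)/3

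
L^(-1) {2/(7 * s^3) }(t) t^2/7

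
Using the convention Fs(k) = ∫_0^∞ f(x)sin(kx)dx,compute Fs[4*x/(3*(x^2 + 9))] 2*pi*exp(-3*k)/3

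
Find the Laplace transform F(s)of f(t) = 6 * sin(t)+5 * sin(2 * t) 6/(s^2+1)+10/(s^2+4)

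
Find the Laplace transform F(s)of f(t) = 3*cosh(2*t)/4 3*s/(4*(s^2-4))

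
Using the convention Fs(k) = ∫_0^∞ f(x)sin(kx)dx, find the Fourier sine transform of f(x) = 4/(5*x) 2*pi/5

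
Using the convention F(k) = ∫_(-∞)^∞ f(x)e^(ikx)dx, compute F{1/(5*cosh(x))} pi/(5*cosh(pi*k/2))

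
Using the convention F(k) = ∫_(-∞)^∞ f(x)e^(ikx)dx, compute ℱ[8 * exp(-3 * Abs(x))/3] 16/(k^2 + 9)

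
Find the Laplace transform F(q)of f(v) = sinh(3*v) 3/(q^2 - 9)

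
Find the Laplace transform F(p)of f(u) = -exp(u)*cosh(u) (1 - p)/(p*(p - 2))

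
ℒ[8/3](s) 8/(3 * s)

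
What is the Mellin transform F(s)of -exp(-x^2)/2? -gamma(s/2)/4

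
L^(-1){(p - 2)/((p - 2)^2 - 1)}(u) exp(2 * u) * cosh(u)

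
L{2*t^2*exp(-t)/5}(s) 4/(5*(s + 1)^3)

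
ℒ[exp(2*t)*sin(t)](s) 1/((s - 2)^2 + 1)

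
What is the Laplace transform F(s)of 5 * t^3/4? 15/(2 * s^4)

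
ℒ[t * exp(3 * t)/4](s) 1/(4 * (s - 3)^2)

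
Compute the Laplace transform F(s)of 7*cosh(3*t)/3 7*s/(3*(s^2-9))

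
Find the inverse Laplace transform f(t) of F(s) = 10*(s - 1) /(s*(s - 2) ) 10*exp(t)*cosh(t) 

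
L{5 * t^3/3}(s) 10/s^4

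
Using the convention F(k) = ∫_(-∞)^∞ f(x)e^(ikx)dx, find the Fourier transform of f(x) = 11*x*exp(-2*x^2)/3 11*sqrt(2)*I*sqrt(pi)*k*exp(-k^2/8)/24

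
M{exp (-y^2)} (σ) gamma (σ/2)/2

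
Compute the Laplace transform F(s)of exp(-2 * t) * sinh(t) 1/((s + 2)^2 - 1)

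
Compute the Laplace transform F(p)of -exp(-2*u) -1/(p + 2)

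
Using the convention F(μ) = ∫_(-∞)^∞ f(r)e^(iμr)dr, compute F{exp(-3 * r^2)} sqrt(3) * sqrt(pi) * exp(-μ^2/12)/3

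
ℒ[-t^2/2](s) -1/s^3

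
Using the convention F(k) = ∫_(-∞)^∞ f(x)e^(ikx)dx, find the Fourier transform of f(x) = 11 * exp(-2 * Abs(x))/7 44/(7 * (k^2 + 4))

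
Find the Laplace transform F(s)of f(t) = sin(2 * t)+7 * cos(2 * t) 7 * s/(s^2+4)+2/(s^2+4)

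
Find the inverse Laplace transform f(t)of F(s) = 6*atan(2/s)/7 6*sin(2*t)/(7*t)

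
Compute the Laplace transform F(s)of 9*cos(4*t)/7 9*s/(7*(s^2 + 16))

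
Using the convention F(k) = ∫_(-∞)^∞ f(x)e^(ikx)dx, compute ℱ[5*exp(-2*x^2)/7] 5*sqrt(2)*sqrt(pi)*exp(-k^2/8)/14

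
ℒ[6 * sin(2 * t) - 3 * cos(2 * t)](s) 12/(s^2 + 4) - 3 * s/(s^2 + 4)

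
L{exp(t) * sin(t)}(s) 1/((s - 1)^2 + 1)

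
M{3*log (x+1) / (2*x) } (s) -3*pi*csc (pi*s) / (2*s - 2) 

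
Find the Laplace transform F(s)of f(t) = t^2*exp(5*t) 2/(s - 5)^3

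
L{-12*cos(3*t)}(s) -12*s/(s^2 + 9)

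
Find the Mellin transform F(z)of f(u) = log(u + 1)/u -pi*csc(pi*z)/(z - 1)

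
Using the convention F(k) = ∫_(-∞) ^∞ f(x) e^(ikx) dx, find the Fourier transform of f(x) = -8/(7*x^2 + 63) -8*pi*exp(-3*Abs(k) ) /21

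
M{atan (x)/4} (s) -pi*sec (pi*s/2)/ (8*s)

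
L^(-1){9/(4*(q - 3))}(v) 9*exp(3*v)/4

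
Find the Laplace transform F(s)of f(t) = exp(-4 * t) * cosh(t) (s + 4)/((s + 4)^2-1)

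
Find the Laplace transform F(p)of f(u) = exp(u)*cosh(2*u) (p - 1)/((p - 1)^2-4)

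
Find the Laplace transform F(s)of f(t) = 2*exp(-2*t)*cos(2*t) 2*(s + 2)/((s + 2)^2 + 4)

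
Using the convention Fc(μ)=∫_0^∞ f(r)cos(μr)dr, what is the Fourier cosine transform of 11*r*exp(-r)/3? 11*(1 - μ^2)/(3*(μ^2 + 1)^2)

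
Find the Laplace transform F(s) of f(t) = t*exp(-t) (s + 1) ^(-2) 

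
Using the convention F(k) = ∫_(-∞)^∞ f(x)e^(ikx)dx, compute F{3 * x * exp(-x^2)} 3 * I * sqrt(pi) * k * exp(-k^2/4)/2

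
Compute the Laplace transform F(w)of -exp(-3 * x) -1/(w + 3)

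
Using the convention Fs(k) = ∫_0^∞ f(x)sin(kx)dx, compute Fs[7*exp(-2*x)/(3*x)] 7*atan(k/2)/3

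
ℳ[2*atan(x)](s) -pi*sec(pi*s/2)/s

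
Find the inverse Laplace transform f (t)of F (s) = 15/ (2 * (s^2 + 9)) 5 * sin (3 * t)/2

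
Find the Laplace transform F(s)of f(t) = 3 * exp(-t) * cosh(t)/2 3 * (s + 1)/(2 * s * (s + 2))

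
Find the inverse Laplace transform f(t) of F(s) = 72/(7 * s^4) 12 * t^3/7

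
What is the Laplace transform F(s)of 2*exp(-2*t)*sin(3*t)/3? 2/((s + 2)^2 + 9)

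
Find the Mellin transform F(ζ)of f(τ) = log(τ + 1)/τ -pi*csc(pi*ζ)/(ζ - 1)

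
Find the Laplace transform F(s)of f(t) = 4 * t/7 4/(7 * s^2)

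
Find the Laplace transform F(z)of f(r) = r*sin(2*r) 4*z/(z^2 + 4)^2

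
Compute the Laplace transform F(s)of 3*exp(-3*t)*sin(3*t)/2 9/(2*((s + 3)^2 + 9))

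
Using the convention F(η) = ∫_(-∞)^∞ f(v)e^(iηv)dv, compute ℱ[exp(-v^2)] sqrt(pi) * exp(-η^2/4)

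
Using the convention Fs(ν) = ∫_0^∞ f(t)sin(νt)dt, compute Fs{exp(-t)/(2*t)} atan(ν)/2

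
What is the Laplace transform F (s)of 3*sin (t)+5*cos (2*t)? 5*s/ (s^2+4)+3/ (s^2+1)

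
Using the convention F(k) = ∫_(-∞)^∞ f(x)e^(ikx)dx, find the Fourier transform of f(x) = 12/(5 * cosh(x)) 12 * pi/(5 * cosh(pi * k/2))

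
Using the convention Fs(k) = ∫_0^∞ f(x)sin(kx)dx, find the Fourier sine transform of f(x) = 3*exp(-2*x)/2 3*k/(2*(k^2 + 4))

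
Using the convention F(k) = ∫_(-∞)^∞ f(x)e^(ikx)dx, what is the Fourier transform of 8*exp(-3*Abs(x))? 48/(k^2 + 9)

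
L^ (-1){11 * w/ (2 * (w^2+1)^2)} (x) 11 * x * sin (x)/4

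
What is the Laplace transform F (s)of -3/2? -3/ (2 * s)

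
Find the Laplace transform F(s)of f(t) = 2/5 2/(5 * s)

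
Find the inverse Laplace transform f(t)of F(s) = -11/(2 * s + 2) -11 * exp(-t)/2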